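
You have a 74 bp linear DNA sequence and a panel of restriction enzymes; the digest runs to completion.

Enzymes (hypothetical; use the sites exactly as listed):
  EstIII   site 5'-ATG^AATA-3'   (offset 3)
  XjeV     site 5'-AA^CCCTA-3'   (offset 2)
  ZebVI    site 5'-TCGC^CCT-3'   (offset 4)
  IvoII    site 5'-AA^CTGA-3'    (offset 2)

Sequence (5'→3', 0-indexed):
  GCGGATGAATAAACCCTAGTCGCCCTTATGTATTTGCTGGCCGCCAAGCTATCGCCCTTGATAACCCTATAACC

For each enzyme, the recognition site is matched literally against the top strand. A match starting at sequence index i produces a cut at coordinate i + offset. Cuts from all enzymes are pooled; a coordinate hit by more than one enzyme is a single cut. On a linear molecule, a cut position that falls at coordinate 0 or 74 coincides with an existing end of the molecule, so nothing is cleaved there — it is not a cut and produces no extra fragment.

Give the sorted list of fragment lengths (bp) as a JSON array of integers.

Scan for sites:
  EstIII (ATGAATA, off=3): starts [4] → cuts [7]
  XjeV (AACCCTA, off=2): starts [11, 62] → cuts [13, 64]
  ZebVI (TCGCCCT, off=4): starts [19, 51] → cuts [23, 55]
  IvoII (AACTGA, off=2): no sites

All cut coordinates (distinct, sorted): [7, 13, 23, 55, 64]

Fragment lengths:
  [0,7): 7 bp
  [7,13): 6 bp
  [13,23): 10 bp
  [23,55): 32 bp
  [55,64): 9 bp
  [64,74): 10 bp

[6,7,9,10,10,32]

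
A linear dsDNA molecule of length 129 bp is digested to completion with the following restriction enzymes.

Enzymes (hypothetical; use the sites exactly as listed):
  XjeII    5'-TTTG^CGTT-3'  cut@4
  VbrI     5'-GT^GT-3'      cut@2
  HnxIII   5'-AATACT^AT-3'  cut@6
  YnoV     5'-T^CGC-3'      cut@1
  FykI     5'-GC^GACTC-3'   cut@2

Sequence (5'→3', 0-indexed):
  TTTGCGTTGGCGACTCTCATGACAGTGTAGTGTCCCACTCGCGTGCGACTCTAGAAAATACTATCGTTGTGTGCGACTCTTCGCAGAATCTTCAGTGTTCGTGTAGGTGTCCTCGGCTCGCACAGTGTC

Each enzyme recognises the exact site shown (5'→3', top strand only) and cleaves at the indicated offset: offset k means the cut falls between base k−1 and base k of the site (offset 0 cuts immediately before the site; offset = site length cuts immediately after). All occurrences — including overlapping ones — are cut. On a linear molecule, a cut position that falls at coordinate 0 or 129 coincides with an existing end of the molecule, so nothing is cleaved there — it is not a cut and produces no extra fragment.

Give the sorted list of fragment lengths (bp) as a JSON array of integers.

Scan for sites:
  XjeII (TTTGCGTT, off=4): starts [0] → cuts [4]
  VbrI (GTGT, off=2): starts [24, 29, 68, 94, 100, 106, 124] → cuts [26, 31, 70, 96, 102, 108, 126]
  HnxIII (AATACTAT, off=6): starts [56] → cuts [62]
  YnoV (TCGC, off=1): starts [38, 80, 117] → cuts [39, 81, 118]
  FykI (GCGACTC, off=2): starts [9, 44, 72] → cuts [11, 46, 74]

Pooled cuts: [4, 11, 26, 31, 39, 46, 62, 70, 74, 81, 96, 102, 108, 118, 126]

Fragment lengths:
  [0,4): 4 bp
  [4,11): 7 bp
  [11,26): 15 bp
  [26,31): 5 bp
  [31,39): 8 bp
  [39,46): 7 bp
  [46,62): 16 bp
  [62,70): 8 bp
  [70,74): 4 bp
  [74,81): 7 bp
  [81,96): 15 bp
  [96,102): 6 bp
  [102,108): 6 bp
  [108,118): 10 bp
  [118,126): 8 bp
  [126,129): 3 bp

[3,4,4,5,6,6,7,7,7,8,8,8,10,15,15,16]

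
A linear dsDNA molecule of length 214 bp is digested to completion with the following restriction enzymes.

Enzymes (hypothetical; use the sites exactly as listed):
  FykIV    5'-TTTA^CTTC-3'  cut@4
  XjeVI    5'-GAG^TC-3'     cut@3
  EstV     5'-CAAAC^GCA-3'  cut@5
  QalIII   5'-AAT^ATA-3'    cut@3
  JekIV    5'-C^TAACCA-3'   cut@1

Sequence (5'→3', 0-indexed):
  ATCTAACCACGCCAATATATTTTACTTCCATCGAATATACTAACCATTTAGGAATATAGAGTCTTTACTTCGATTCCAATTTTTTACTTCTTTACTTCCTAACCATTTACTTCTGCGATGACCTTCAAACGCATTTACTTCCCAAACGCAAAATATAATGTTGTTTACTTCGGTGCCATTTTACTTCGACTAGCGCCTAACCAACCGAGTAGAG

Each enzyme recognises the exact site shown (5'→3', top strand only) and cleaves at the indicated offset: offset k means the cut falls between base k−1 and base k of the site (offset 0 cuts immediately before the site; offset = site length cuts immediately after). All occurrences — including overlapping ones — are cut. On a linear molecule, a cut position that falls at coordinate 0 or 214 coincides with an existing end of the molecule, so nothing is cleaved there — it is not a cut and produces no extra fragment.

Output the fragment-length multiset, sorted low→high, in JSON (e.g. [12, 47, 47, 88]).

Scan for sites:
  FykIV (TTTACTTC, off=4): starts [20, 63, 82, 90, 105, 133, 163, 179] → cuts [24, 67, 86, 94, 109, 137, 167, 183]
  XjeVI (GAGTC, off=3): starts [58] → cuts [61]
  EstV (CAAACGCA, off=5): starts [125, 142] → cuts [130, 147]
  QalIII (AATATA, off=3): starts [13, 33, 52, 151] → cuts [16, 36, 55, 154]
  JekIV (CTAACCA, off=1): starts [2, 39, 98, 196] → cuts [3, 40, 99, 197]

All cut coordinates (distinct, sorted): [3, 16, 24, 36, 40, 55, 61, 67, 86, 94, 99, 109, 130, 137, 147, 154, 167, 183, 197]

Fragments:
  [0,3): 3 bp
  [3,16): 13 bp
  [16,24): 8 bp
  [24,36): 12 bp
  [36,40): 4 bp
  [40,55): 15 bp
  [55,61): 6 bp
  [61,67): 6 bp
  [67,86): 19 bp
  [86,94): 8 bp
  [94,99): 5 bp
  [99,109): 10 bp
  [109,130): 21 bp
  [130,137): 7 bp
  [137,147): 10 bp
  [147,154): 7 bp
  [154,167): 13 bp
  [167,183): 16 bp
  [183,197): 14 bp
  [197,214): 17 bp

[3,4,5,6,6,7,7,8,8,10,10,12,13,13,14,15,16,17,19,21]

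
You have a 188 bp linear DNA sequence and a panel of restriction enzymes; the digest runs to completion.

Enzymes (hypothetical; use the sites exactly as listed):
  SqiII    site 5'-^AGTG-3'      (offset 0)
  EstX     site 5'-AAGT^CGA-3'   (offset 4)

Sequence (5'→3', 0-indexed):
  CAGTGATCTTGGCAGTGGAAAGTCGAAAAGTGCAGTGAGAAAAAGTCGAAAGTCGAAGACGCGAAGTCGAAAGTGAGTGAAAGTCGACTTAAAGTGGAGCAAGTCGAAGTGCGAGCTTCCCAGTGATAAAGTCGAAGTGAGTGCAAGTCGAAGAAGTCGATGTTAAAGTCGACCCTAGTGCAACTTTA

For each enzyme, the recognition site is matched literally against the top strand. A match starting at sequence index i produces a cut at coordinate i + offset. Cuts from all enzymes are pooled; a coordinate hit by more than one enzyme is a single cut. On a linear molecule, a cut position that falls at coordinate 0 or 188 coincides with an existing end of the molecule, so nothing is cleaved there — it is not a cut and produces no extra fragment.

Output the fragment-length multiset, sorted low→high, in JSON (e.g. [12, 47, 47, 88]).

[1,3,3,4,4,4,5,5,7,7,8,9,9,9,10,11,12,12,12,12,13,14,14]

Site scan:
  SqiII (AGTG, off=0): starts [1, 13, 28, 33, 71, 75, 92, 107, 121, 135, 139, 176] → cuts [1, 13, 28, 33, 71, 75, 92, 107, 121, 135, 139, 176]
  EstX (AAGTCGA, off=4): starts [19, 42, 49, 63, 80, 100, 128, 144, 153, 165] → cuts [23, 46, 53, 67, 84, 104, 132, 148, 157, 169]

All cut coordinates (distinct, sorted): [1, 13, 23, 28, 33, 46, 53, 67, 71, 75, 84, 92, 104, 107, 121, 132, 135, 139, 148, 157, 169, 176]

Fragments:
  [0,1): 1 bp
  [1,13): 12 bp
  [13,23): 10 bp
  [23,28): 5 bp
  [28,33): 5 bp
  [33,46): 13 bp
  [46,53): 7 bp
  [53,67): 14 bp
  [67,71): 4 bp
  [71,75): 4 bp
  [75,84): 9 bp
  [84,92): 8 bp
  [92,104): 12 bp
  [104,107): 3 bp
  [107,121): 14 bp
  [121,132): 11 bp
  [132,135): 3 bp
  [135,139): 4 bp
  [139,148): 9 bp
  [148,157): 9 bp
  [157,169): 12 bp
  [169,176): 7 bp
  [176,188): 12 bp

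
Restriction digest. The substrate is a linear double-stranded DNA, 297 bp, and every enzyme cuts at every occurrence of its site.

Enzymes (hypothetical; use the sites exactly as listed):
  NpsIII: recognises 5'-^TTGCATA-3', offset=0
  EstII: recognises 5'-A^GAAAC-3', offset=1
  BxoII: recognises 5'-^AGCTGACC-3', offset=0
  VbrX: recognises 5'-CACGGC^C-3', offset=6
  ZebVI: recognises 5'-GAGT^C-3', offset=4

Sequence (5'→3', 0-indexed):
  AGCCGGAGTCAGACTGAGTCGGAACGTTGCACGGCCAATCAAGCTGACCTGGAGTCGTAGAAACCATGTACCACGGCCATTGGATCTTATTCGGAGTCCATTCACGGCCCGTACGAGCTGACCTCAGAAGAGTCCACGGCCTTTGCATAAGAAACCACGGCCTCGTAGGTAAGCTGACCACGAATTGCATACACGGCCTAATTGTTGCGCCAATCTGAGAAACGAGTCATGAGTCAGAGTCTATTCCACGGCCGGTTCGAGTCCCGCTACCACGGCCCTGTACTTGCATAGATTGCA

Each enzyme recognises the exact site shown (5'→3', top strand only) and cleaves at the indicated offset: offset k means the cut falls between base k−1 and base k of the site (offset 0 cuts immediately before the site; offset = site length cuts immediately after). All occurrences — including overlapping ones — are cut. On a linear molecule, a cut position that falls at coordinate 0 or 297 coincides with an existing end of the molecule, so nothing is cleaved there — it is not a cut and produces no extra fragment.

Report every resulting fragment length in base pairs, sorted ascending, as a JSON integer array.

Site scan:
  NpsIII (TTGCATA, off=0): starts [142, 184, 283] → cuts [142, 184, 283]
  EstII (AGAAAC, off=1): starts [58, 149, 217] → cuts [59, 150, 218]
  BxoII (AGCTGACC, off=0): starts [41, 115, 171] → cuts [41, 115, 171]
  VbrX (CACGGCC, off=6): starts [29, 71, 102, 134, 155, 191, 246, 270] → cuts [35, 77, 108, 140, 161, 197, 252, 276]
  ZebVI (GAGTC, off=4): starts [5, 15, 51, 93, 129, 223, 230, 236, 258] → cuts [9, 19, 55, 97, 133, 227, 234, 240, 262]

Pooled cuts: [9, 19, 35, 41, 55, 59, 77, 97, 108, 115, 133, 140, 142, 150, 161, 171, 184, 197, 218, 227, 234, 240, 252, 262, 276, 283]

Fragments:
  [0,9): 9 bp
  [9,19): 10 bp
  [19,35): 16 bp
  [35,41): 6 bp
  [41,55): 14 bp
  [55,59): 4 bp
  [59,77): 18 bp
  [77,97): 20 bp
  [97,108): 11 bp
  [108,115): 7 bp
  [115,133): 18 bp
  [133,140): 7 bp
  [140,142): 2 bp
  [142,150): 8 bp
  [150,161): 11 bp
  [161,171): 10 bp
  [171,184): 13 bp
  [184,197): 13 bp
  [197,218): 21 bp
  [218,227): 9 bp
  [227,234): 7 bp
  [234,240): 6 bp
  [240,252): 12 bp
  [252,262): 10 bp
  [262,276): 14 bp
  [276,283): 7 bp
  [283,297): 14 bp

[2,4,6,6,7,7,7,7,8,9,9,10,10,10,11,11,12,13,13,14,14,14,16,18,18,20,21]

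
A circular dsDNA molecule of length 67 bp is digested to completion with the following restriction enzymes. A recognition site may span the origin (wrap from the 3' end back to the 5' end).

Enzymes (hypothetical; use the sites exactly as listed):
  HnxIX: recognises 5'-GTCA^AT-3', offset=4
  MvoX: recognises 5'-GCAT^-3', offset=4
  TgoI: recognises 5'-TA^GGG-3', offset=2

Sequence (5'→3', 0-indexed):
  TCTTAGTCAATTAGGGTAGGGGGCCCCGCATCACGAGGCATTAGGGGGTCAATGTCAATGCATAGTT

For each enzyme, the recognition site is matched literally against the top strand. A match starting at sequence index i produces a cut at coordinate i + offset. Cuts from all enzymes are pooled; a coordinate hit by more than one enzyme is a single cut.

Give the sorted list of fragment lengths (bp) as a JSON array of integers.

[2,4,5,6,6,8,10,13,13]

Per-enzyme occurrences:
  HnxIX GTCAAT/4: at [5, 47, 53] ⇒ [9, 51, 57]
  MvoX GCAT/4: at [27, 37, 59] ⇒ [31, 41, 63]
  TgoI TAGGG/2: at [11, 16, 41] ⇒ [13, 18, 43]

All cut coordinates (distinct, sorted): [9, 13, 18, 31, 41, 43, 51, 57, 63]

Fragments:
  9→13: 4 bp
  13→18: 5 bp
  18→31: 13 bp
  31→41: 10 bp
  41→43: 2 bp
  43→51: 8 bp
  51→57: 6 bp
  57→63: 6 bp
  63→9 (wrap): 67-63+9 = 13 bp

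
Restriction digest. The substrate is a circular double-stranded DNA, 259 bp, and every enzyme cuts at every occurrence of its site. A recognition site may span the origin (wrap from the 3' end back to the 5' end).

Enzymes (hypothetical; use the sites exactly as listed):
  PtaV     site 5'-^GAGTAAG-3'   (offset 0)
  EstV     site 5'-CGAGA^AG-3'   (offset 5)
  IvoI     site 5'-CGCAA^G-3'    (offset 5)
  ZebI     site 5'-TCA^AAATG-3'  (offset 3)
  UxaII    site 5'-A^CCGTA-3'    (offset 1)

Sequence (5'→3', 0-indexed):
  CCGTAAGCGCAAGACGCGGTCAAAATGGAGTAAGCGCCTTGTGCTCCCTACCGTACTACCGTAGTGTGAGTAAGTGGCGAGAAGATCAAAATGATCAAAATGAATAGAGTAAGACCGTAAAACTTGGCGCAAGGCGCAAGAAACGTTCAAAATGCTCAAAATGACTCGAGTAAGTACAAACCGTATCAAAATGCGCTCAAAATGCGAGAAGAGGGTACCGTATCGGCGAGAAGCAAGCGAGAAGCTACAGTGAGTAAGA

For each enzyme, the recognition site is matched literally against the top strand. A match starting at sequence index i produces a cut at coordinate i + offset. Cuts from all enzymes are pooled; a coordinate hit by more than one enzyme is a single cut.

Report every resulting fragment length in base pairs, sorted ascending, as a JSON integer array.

[5,6,7,8,8,8,8,8,9,9,9,9,9,9,10,10,10,11,11,12,13,14,15,18,23]

Site scan:
  PtaV GAGTAAG/0: at [27, 67, 106, 167, 251] ⇒ [27, 67, 106, 167, 251]
  EstV CGAGAAG/5: at [77, 204, 226, 237] ⇒ [82, 209, 231, 242]
  IvoI CGCAAG/5: at [7, 127, 134] ⇒ [12, 132, 139]
  ZebI TCAAAATG/3: at [19, 85, 94, 146, 155, 185, 196] ⇒ [22, 88, 97, 149, 158, 188, 199]
  UxaII ACCGTA/1: at [49, 57, 113, 179, 216, 258] ⇒ [0, 50, 58, 114, 180, 217]

Pooled cuts: [0, 12, 22, 27, 50, 58, 67, 82, 88, 97, 106, 114, 132, 139, 149, 158, 167, 180, 188, 199, 209, 217, 231, 242, 251]

Fragment lengths:
  0→12: 12 bp
  12→22: 10 bp
  22→27: 5 bp
  27→50: 23 bp
  50→58: 8 bp
  58→67: 9 bp
  67→82: 15 bp
  82→88: 6 bp
  88→97: 9 bp
  97→106: 9 bp
  106→114: 8 bp
  114→132: 18 bp
  132→139: 7 bp
  139→149: 10 bp
  149→158: 9 bp
  158→167: 9 bp
  167→180: 13 bp
  180→188: 8 bp
  188→199: 11 bp
  199→209: 10 bp
  209→217: 8 bp
  217→231: 14 bp
  231→242: 11 bp
  242→251: 9 bp
  251→0 (wrap): 259-251+0 = 8 bp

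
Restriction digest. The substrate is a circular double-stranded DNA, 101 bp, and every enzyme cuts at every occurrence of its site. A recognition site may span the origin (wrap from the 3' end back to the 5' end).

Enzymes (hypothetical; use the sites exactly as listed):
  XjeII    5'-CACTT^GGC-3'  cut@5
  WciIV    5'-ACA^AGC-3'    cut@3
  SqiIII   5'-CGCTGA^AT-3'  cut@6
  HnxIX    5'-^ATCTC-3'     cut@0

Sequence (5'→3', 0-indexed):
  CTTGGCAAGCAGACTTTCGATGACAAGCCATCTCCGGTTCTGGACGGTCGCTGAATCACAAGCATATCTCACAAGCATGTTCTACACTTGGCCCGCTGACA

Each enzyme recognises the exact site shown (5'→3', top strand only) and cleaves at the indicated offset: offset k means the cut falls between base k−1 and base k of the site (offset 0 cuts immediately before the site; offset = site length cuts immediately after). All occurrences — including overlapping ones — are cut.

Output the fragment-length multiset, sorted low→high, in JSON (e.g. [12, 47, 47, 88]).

Scan for sites:
  XjeII CACTTGGC/5: at [84, 99] ⇒ [3, 89]
  WciIV ACAAGC/3: at [22, 57, 70] ⇒ [25, 60, 73]
  SqiIII CGCTGAAT/6: at [48] ⇒ [54]
  HnxIX ATCTC/0: at [29, 65] ⇒ [29, 65]

All cut coordinates (distinct, sorted): [3, 25, 29, 54, 60, 65, 73, 89]

Fragment lengths:
  3→25: 22 bp
  25→29: 4 bp
  29→54: 25 bp
  54→60: 6 bp
  60→65: 5 bp
  65→73: 8 bp
  73→89: 16 bp
  89→3 (wrap): 101-89+3 = 15 bp

[4,5,6,8,15,16,22,25]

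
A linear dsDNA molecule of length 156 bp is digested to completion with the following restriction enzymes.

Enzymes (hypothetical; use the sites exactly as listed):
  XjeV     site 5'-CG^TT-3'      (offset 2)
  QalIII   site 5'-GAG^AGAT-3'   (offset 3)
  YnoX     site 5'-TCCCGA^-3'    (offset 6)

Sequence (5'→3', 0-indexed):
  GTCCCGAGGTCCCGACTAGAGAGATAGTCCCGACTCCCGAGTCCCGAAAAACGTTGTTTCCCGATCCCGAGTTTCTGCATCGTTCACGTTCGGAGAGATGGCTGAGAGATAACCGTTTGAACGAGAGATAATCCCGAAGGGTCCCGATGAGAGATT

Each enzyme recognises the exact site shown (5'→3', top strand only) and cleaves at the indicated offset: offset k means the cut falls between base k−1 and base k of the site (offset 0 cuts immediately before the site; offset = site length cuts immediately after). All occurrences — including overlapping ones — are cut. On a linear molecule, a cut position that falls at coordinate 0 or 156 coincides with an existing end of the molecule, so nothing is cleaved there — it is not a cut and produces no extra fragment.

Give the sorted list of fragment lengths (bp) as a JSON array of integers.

Per-enzyme occurrences:
  XjeV (CGTT, off=2): starts [51, 80, 86, 113] → cuts [53, 82, 88, 115]
  QalIII (GAGAGAT, off=3): starts [18, 92, 103, 122, 148] → cuts [21, 95, 106, 125, 151]
  YnoX (TCCCGA, off=6): starts [1, 9, 27, 34, 41, 58, 64, 131, 141] → cuts [7, 15, 33, 40, 47, 64, 70, 137, 147]

All cut coordinates (distinct, sorted): [7, 15, 21, 33, 40, 47, 53, 64, 70, 82, 88, 95, 106, 115, 125, 137, 147, 151]

Fragments:
  [0,7): 7 bp
  [7,15): 8 bp
  [15,21): 6 bp
  [21,33): 12 bp
  [33,40): 7 bp
  [40,47): 7 bp
  [47,53): 6 bp
  [53,64): 11 bp
  [64,70): 6 bp
  [70,82): 12 bp
  [82,88): 6 bp
  [88,95): 7 bp
  [95,106): 11 bp
  [106,115): 9 bp
  [115,125): 10 bp
  [125,137): 12 bp
  [137,147): 10 bp
  [147,151): 4 bp
  [151,156): 5 bp

[4,5,6,6,6,6,7,7,7,7,8,9,10,10,11,11,12,12,12]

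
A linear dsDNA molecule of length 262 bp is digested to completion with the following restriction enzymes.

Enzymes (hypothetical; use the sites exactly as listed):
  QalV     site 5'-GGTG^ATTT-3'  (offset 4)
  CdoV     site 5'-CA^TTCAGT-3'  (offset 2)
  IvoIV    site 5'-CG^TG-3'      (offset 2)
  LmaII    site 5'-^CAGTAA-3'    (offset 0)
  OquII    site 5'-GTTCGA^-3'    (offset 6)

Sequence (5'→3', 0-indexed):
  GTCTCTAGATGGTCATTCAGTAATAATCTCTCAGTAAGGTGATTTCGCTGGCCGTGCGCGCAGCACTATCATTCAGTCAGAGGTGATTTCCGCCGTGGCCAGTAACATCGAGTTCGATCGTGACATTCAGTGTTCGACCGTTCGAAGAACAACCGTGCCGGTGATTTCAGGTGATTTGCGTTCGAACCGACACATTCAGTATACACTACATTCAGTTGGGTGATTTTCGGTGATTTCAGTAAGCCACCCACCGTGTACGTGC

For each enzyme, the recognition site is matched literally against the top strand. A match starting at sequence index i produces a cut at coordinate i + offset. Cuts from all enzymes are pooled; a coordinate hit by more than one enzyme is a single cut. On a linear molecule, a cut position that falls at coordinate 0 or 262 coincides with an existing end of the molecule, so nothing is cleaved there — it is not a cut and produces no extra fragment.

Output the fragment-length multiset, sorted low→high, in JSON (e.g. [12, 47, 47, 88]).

Site scan:
  QalV GGTGATTT/4: at [37, 81, 159, 169, 218, 228] ⇒ [41, 85, 163, 173, 222, 232]
  CdoV CATTCAGT/2: at [13, 69, 123, 192, 208] ⇒ [15, 71, 125, 194, 210]
  IvoIV CGTG/2: at [52, 93, 118, 153, 251, 257] ⇒ [54, 95, 120, 155, 253, 259]
  LmaII CAGTAA/0: at [17, 31, 99, 236] ⇒ [17, 31, 99, 236]
  OquII GTTCGA/6: at [111, 131, 139, 179] ⇒ [117, 137, 145, 185]

Pooled cuts: [15, 17, 31, 41, 54, 71, 85, 95, 99, 117, 120, 125, 137, 145, 155, 163, 173, 185, 194, 210, 222, 232, 236, 253, 259]

Fragment lengths:
  [0,15): 15 bp
  [15,17): 2 bp
  [17,31): 14 bp
  [31,41): 10 bp
  [41,54): 13 bp
  [54,71): 17 bp
  [71,85): 14 bp
  [85,95): 10 bp
  [95,99): 4 bp
  [99,117): 18 bp
  [117,120): 3 bp
  [120,125): 5 bp
  [125,137): 12 bp
  [137,145): 8 bp
  [145,155): 10 bp
  [155,163): 8 bp
  [163,173): 10 bp
  [173,185): 12 bp
  [185,194): 9 bp
  [194,210): 16 bp
  [210,222): 12 bp
  [222,232): 10 bp
  [232,236): 4 bp
  [236,253): 17 bp
  [253,259): 6 bp
  [259,262): 3 bp

[2,3,3,4,4,5,6,8,8,9,10,10,10,10,10,12,12,12,13,14,14,15,16,17,17,18]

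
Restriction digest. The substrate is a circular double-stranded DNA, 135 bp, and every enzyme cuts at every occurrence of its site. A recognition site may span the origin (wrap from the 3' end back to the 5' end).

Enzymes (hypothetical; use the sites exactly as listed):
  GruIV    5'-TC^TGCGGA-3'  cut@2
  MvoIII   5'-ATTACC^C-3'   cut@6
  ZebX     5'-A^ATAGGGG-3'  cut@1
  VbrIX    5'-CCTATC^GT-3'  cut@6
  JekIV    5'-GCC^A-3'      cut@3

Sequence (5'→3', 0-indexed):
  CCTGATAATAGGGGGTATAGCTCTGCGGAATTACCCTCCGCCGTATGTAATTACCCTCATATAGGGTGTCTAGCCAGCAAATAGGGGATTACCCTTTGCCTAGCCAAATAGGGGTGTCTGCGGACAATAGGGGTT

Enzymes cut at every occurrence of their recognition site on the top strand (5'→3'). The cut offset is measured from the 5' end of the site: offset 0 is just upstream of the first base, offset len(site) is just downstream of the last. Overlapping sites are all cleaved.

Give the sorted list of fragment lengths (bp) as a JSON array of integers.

Scan for sites:
  GruIV TCTGCGGA/2: at [21, 116] ⇒ [23, 118]
  MvoIII ATTACCC/6: at [29, 49, 87] ⇒ [35, 55, 93]
  ZebX AATAGGGG/1: at [6, 79, 106, 125] ⇒ [7, 80, 107, 126]
  VbrIX (CCTATCGT, off=6): no sites
  JekIV GCCA/3: at [72, 102] ⇒ [75, 105]

All cut coordinates (distinct, sorted): [7, 23, 35, 55, 75, 80, 93, 105, 107, 118, 126]

Fragments:
  7→23: 16 bp
  23→35: 12 bp
  35→55: 20 bp
  55→75: 20 bp
  75→80: 5 bp
  80→93: 13 bp
  93→105: 12 bp
  105→107: 2 bp
  107→118: 11 bp
  118→126: 8 bp
  126→7 (wrap): 135-126+7 = 16 bp

[2,5,8,11,12,12,13,16,16,20,20]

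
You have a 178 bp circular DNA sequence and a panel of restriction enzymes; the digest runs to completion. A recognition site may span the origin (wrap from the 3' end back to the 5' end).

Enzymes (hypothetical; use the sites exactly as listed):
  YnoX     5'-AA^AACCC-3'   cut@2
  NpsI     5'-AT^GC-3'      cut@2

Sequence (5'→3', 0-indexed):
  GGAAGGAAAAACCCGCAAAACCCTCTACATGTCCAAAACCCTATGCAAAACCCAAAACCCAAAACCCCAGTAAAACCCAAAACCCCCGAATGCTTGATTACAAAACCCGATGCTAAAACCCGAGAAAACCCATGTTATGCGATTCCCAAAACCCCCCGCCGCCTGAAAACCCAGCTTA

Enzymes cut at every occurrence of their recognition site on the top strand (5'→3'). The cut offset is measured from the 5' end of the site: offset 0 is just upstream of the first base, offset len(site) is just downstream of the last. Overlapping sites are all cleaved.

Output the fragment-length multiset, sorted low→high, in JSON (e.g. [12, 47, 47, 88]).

[4,5,7,7,7,8,8,9,10,11,11,11,12,12,18,18,20]

Per-enzyme occurrences:
  YnoX AAAACCC/2: at [7, 16, 34, 46, 53, 60, 71, 78, 101, 114, 124, 147, 165] ⇒ [9, 18, 36, 48, 55, 62, 73, 80, 103, 116, 126, 149, 167]
  NpsI ATGC/2: at [42, 89, 109, 136] ⇒ [44, 91, 111, 138]

All cut coordinates (distinct, sorted): [9, 18, 36, 44, 48, 55, 62, 73, 80, 91, 103, 111, 116, 126, 138, 149, 167]

Fragments:
  9→18: 9 bp
  18→36: 18 bp
  36→44: 8 bp
  44→48: 4 bp
  48→55: 7 bp
  55→62: 7 bp
  62→73: 11 bp
  73→80: 7 bp
  80→91: 11 bp
  91→103: 12 bp
  103→111: 8 bp
  111→116: 5 bp
  116→126: 10 bp
  126→138: 12 bp
  138→149: 11 bp
  149→167: 18 bp
  167→9 (wrap): 178-167+9 = 20 bp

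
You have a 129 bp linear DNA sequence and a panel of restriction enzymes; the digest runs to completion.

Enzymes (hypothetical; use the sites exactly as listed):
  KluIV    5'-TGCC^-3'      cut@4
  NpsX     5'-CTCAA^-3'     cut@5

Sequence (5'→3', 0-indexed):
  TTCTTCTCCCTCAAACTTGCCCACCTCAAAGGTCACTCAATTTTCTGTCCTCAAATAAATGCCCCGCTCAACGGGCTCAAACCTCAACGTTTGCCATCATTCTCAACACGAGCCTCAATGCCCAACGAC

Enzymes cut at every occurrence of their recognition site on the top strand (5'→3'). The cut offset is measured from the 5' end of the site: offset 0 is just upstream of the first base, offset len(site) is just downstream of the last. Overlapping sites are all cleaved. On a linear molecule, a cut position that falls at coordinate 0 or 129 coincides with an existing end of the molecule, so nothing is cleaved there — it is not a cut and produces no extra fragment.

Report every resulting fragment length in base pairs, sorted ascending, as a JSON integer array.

Scan for sites:
  KluIV TGCC/4: at [17, 59, 91, 118] ⇒ [21, 63, 95, 122]
  NpsX CTCAA/5: at [9, 24, 35, 49, 66, 75, 82, 101, 113] ⇒ [14, 29, 40, 54, 71, 80, 87, 106, 118]

All cut coordinates (distinct, sorted): [14, 21, 29, 40, 54, 63, 71, 80, 87, 95, 106, 118, 122]

Fragment lengths:
  [0,14): 14 bp
  [14,21): 7 bp
  [21,29): 8 bp
  [29,40): 11 bp
  [40,54): 14 bp
  [54,63): 9 bp
  [63,71): 8 bp
  [71,80): 9 bp
  [80,87): 7 bp
  [87,95): 8 bp
  [95,106): 11 bp
  [106,118): 12 bp
  [118,122): 4 bp
  [122,129): 7 bp

[4,7,7,7,8,8,8,9,9,11,11,12,14,14]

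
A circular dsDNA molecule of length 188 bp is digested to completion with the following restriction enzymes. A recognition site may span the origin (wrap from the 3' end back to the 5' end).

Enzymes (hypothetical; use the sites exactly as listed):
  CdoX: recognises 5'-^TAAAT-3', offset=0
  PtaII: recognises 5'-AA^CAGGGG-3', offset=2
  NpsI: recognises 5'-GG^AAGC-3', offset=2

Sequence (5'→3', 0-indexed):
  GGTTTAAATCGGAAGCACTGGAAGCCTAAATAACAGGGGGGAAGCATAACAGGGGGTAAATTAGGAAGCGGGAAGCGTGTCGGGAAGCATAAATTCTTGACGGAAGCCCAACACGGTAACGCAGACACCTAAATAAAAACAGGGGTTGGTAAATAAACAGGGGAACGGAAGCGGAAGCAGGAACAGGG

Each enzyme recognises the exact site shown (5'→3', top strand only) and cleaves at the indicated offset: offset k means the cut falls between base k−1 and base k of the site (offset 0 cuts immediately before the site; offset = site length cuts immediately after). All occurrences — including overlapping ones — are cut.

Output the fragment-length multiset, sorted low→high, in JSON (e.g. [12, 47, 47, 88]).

[5,5,6,7,7,7,8,8,8,8,9,9,9,9,10,10,11,12,14,26]

Site scan:
  CdoX (TAAAT, off=0): starts [4, 26, 56, 89, 129, 149] → cuts [4, 26, 56, 89, 129, 149]
  PtaII (AACAGGGG, off=2): starts [31, 47, 137, 155, 181] → cuts [33, 49, 139, 157, 183]
  NpsI (GGAAGC, off=2): starts [10, 19, 39, 63, 70, 82, 101, 166, 172] → cuts [12, 21, 41, 65, 72, 84, 103, 168, 174]

All cut coordinates (distinct, sorted): [4, 12, 21, 26, 33, 41, 49, 56, 65, 72, 84, 89, 103, 129, 139, 149, 157, 168, 174, 183]

Fragment lengths:
  4→12: 8 bp
  12→21: 9 bp
  21→26: 5 bp
  26→33: 7 bp
  33→41: 8 bp
  41→49: 8 bp
  49→56: 7 bp
  56→65: 9 bp
  65→72: 7 bp
  72→84: 12 bp
  84→89: 5 bp
  89→103: 14 bp
  103→129: 26 bp
  129→139: 10 bp
  139→149: 10 bp
  149→157: 8 bp
  157→168: 11 bp
  168→174: 6 bp
  174→183: 9 bp
  183→4 (wrap): 188-183+4 = 9 bp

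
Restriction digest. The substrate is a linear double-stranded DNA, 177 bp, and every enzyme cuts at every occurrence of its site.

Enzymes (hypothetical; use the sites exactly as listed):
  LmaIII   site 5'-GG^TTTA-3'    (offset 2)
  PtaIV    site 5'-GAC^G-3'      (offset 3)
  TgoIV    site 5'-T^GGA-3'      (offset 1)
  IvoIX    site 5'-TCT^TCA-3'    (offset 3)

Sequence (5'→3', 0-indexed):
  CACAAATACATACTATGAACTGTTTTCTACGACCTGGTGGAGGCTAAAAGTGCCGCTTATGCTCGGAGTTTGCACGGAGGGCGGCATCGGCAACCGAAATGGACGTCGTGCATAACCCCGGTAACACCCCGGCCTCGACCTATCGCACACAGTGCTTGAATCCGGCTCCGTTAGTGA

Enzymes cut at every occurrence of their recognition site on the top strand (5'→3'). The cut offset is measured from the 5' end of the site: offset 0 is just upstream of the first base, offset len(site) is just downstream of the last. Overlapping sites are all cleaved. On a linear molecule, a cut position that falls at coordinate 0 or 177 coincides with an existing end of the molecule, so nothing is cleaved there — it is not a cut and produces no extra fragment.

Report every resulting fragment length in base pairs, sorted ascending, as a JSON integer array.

Per-enzyme occurrences:
  LmaIII (GGTTTA, off=2): no sites
  PtaIV (GACG, off=3): starts [101] → cuts [104]
  TgoIV (TGGA, off=1): starts [37, 99] → cuts [38, 100]
  IvoIX (TCTTCA, off=3): no sites

Pooled cuts: [38, 100, 104]

Fragment lengths:
  [0,38): 38 bp
  [38,100): 62 bp
  [100,104): 4 bp
  [104,177): 73 bp

[4,38,62,73]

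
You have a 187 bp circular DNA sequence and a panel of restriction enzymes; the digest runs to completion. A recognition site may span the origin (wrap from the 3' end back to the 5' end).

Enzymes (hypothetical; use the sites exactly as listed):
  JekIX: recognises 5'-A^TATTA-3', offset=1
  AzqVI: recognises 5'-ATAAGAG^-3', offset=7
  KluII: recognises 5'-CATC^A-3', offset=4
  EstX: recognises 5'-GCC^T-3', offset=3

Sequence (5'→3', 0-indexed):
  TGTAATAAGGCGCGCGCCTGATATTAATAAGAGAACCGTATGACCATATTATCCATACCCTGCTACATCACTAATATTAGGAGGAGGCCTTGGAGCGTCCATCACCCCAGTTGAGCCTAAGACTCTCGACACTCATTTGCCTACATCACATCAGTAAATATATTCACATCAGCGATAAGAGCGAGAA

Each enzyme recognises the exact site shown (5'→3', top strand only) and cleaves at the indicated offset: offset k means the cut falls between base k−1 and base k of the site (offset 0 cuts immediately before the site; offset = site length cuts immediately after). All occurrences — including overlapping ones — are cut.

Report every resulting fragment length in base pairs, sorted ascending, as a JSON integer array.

Site scan:
  JekIX ATATTA/1: at [20, 45, 73] ⇒ [21, 46, 74]
  AzqVI ATAAGAG/7: at [26, 174] ⇒ [33, 181]
  KluII CATCA/4: at [65, 99, 143, 148, 166] ⇒ [69, 103, 147, 152, 170]
  EstX GCCT/3: at [15, 86, 114, 138] ⇒ [18, 89, 117, 141]

All cut coordinates (distinct, sorted): [18, 21, 33, 46, 69, 74, 89, 103, 117, 141, 147, 152, 170, 181]

Fragments:
  18→21: 3 bp
  21→33: 12 bp
  33→46: 13 bp
  46→69: 23 bp
  69→74: 5 bp
  74→89: 15 bp
  89→103: 14 bp
  103→117: 14 bp
  117→141: 24 bp
  141→147: 6 bp
  147→152: 5 bp
  152→170: 18 bp
  170→181: 11 bp
  181→18 (wrap): 187-181+18 = 24 bp

[3,5,5,6,11,12,13,14,14,15,18,23,24,24]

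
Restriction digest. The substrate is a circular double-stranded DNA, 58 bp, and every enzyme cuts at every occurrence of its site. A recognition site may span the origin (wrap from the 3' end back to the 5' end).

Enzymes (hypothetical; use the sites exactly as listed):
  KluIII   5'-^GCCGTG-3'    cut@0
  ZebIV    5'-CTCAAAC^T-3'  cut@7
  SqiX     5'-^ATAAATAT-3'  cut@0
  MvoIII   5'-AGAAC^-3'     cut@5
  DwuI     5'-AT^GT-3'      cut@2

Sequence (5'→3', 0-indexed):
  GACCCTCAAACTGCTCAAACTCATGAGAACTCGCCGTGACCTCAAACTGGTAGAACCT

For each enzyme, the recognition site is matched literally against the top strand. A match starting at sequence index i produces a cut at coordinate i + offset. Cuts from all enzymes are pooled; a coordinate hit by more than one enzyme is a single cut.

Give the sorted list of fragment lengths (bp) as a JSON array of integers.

Per-enzyme occurrences:
  KluIII GCCGTG/0: at [32] ⇒ [32]
  ZebIV CTCAAACT/7: at [4, 13, 40] ⇒ [11, 20, 47]
  SqiX (ATAAATAT, off=0): no sites
  MvoIII AGAAC/5: at [25, 51] ⇒ [30, 56]
  DwuI (ATGT, off=2): no sites

Pooled cuts: [11, 20, 30, 32, 47, 56]

Fragments:
  11→20: 9 bp
  20→30: 10 bp
  30→32: 2 bp
  32→47: 15 bp
  47→56: 9 bp
  56→11 (wrap): 58-56+11 = 13 bp

[2,9,9,10,13,15]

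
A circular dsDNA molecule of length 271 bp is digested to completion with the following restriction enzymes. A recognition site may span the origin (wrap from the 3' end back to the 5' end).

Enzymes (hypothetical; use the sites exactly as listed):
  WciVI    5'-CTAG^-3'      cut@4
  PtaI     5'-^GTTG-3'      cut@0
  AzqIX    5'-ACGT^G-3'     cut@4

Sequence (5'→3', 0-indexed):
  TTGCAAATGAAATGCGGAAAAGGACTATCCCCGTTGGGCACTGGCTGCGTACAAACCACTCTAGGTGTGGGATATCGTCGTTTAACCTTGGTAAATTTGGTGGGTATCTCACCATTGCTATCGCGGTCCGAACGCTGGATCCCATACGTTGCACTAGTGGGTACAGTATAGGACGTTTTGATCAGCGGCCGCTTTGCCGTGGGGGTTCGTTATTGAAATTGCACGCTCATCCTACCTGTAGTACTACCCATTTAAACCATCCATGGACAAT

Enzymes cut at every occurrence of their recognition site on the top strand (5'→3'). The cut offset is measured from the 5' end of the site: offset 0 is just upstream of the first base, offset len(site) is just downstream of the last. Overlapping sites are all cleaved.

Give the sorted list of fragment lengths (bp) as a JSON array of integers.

[10,32,83,146]

Site scan:
  WciVI (CTAG, off=4): starts [60, 153] → cuts [64, 157]
  PtaI (GTTG, off=0): starts [32, 147] → cuts [32, 147]
  AzqIX (ACGTG, off=4): no sites

Pooled cuts: [32, 64, 147, 157]

Fragments:
  32→64: 32 bp
  64→147: 83 bp
  147→157: 10 bp
  157→32 (wrap): 271-157+32 = 146 bp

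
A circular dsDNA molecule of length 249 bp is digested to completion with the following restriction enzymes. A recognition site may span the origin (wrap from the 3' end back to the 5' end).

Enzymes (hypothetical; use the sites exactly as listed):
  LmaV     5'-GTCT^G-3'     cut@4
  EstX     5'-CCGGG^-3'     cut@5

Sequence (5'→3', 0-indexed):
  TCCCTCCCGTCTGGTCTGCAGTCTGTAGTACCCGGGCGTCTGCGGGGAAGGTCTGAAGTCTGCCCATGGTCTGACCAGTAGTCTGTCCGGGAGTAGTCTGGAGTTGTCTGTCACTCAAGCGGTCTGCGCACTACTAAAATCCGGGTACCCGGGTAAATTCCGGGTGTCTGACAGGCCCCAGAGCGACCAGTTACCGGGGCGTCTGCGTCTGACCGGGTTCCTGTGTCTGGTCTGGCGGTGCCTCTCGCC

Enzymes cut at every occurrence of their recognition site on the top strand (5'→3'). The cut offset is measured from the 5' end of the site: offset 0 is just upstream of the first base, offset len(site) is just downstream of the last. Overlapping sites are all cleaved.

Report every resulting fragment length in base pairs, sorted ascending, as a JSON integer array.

[5,5,5,5,6,6,7,7,7,7,8,8,10,11,11,11,12,12,13,16,20,28,29]

Site scan:
  LmaV (GTCTG, off=4): starts [8, 13, 20, 37, 50, 57, 68, 80, 95, 105, 121, 165, 200, 206, 224, 229] → cuts [12, 17, 24, 41, 54, 61, 72, 84, 99, 109, 125, 169, 204, 210, 228, 233]
  EstX (CCGGG, off=5): starts [31, 86, 140, 148, 159, 193, 212] → cuts [36, 91, 145, 153, 164, 198, 217]

All cut coordinates (distinct, sorted): [12, 17, 24, 36, 41, 54, 61, 72, 84, 91, 99, 109, 125, 145, 153, 164, 169, 198, 204, 210, 217, 228, 233]

Fragments:
  12→17: 5 bp
  17→24: 7 bp
  24→36: 12 bp
  36→41: 5 bp
  41→54: 13 bp
  54→61: 7 bp
  61→72: 11 bp
  72→84: 12 bp
  84→91: 7 bp
  91→99: 8 bp
  99→109: 10 bp
  109→125: 16 bp
  125→145: 20 bp
  145→153: 8 bp
  153→164: 11 bp
  164→169: 5 bp
  169→198: 29 bp
  198→204: 6 bp
  204→210: 6 bp
  210→217: 7 bp
  217→228: 11 bp
  228→233: 5 bp
  233→12 (wrap): 249-233+12 = 28 bp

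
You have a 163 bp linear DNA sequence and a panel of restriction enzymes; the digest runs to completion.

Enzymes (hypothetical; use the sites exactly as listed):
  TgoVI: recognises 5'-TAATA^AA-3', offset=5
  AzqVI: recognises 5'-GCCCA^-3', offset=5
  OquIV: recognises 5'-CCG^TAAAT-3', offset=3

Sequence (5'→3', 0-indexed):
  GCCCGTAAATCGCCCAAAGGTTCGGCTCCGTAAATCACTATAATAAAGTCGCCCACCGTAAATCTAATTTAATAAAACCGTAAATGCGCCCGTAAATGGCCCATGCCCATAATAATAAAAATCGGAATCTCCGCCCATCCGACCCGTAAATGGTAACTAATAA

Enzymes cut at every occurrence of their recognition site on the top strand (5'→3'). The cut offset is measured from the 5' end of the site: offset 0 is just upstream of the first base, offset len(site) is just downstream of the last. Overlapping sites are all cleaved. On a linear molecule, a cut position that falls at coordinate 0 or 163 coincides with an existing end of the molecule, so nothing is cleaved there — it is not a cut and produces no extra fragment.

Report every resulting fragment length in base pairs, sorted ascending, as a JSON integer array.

Scan for sites:
  TgoVI TAATAAA/5: at [40, 69, 112] ⇒ [45, 74, 117]
  AzqVI GCCCA/5: at [11, 50, 98, 104, 132] ⇒ [16, 55, 103, 109, 137]
  OquIV CCGTAAAT/3: at [2, 27, 55, 77, 89, 143] ⇒ [5, 30, 58, 80, 92, 146]

Pooled cuts: [5, 16, 30, 45, 55, 58, 74, 80, 92, 103, 109, 117, 137, 146]

Fragment lengths:
  [0,5): 5 bp
  [5,16): 11 bp
  [16,30): 14 bp
  [30,45): 15 bp
  [45,55): 10 bp
  [55,58): 3 bp
  [58,74): 16 bp
  [74,80): 6 bp
  [80,92): 12 bp
  [92,103): 11 bp
  [103,109): 6 bp
  [109,117): 8 bp
  [117,137): 20 bp
  [137,146): 9 bp
  [146,163): 17 bp

[3,5,6,6,8,9,10,11,11,12,14,15,16,17,20]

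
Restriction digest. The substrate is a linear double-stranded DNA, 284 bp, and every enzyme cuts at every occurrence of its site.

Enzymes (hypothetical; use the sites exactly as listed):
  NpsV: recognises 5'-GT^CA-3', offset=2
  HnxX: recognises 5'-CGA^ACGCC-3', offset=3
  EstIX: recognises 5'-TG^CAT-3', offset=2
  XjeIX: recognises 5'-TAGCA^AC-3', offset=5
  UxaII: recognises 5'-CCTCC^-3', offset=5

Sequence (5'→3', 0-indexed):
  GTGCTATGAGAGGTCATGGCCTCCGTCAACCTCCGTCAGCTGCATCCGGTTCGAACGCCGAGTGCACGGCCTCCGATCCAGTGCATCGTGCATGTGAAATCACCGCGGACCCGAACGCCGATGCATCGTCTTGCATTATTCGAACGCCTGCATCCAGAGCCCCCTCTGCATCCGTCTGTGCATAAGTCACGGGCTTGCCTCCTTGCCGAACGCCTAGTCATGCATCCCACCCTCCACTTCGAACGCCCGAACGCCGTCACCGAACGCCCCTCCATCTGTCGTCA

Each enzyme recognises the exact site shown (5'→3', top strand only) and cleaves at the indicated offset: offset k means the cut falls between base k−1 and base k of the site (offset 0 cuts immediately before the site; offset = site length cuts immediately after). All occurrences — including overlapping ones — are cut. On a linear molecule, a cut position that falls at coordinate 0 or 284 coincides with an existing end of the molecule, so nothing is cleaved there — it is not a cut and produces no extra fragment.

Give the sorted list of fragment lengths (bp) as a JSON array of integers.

Scan for sites:
  NpsV GTCA/2: at [12, 24, 34, 185, 216, 255, 280] ⇒ [14, 26, 36, 187, 218, 257, 282]
  HnxX CGAACGCC/3: at [51, 111, 140, 206, 239, 247, 260] ⇒ [54, 114, 143, 209, 242, 250, 263]
  EstIX TGCAT/2: at [40, 81, 88, 121, 131, 148, 166, 178, 220] ⇒ [42, 83, 90, 123, 133, 150, 168, 180, 222]
  XjeIX (TAGCAAC, off=5): no sites
  UxaII CCTCC/5: at [19, 29, 69, 197, 230, 268] ⇒ [24, 34, 74, 202, 235, 273]

Pooled cuts: [14, 24, 26, 34, 36, 42, 54, 74, 83, 90, 114, 123, 133, 143, 150, 168, 180, 187, 202, 209, 218, 222, 235, 242, 250, 257, 263, 273, 282]

Fragment lengths:
  [0,14): 14 bp
  [14,24): 10 bp
  [24,26): 2 bp
  [26,34): 8 bp
  [34,36): 2 bp
  [36,42): 6 bp
  [42,54): 12 bp
  [54,74): 20 bp
  [74,83): 9 bp
  [83,90): 7 bp
  [90,114): 24 bp
  [114,123): 9 bp
  [123,133): 10 bp
  [133,143): 10 bp
  [143,150): 7 bp
  [150,168): 18 bp
  [168,180): 12 bp
  [180,187): 7 bp
  [187,202): 15 bp
  [202,209): 7 bp
  [209,218): 9 bp
  [218,222): 4 bp
  [222,235): 13 bp
  [235,242): 7 bp
  [242,250): 8 bp
  [250,257): 7 bp
  [257,263): 6 bp
  [263,273): 10 bp
  [273,282): 9 bp
  [282,284): 2 bp

[2,2,2,4,6,6,7,7,7,7,7,7,8,8,9,9,9,9,10,10,10,10,12,12,13,14,15,18,20,24]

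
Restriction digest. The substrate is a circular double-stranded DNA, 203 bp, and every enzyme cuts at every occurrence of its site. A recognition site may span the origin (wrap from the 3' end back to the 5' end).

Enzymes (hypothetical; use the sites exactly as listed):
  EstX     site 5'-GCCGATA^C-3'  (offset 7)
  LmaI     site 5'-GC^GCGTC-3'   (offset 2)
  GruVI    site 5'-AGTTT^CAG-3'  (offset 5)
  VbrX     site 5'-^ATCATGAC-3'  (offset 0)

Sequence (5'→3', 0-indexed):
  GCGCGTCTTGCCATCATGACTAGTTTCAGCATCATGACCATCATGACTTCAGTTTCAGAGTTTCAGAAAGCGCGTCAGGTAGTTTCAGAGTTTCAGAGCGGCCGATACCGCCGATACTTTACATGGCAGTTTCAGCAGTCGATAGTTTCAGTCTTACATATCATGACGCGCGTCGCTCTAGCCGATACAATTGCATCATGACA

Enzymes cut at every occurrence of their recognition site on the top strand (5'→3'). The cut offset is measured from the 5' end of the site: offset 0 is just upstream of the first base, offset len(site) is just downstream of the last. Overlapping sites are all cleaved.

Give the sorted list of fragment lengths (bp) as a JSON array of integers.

Site scan:
  EstX GCCGATAC/7: at [100, 109, 180] ⇒ [107, 116, 187]
  LmaI GCGCGTC/2: at [0, 69, 167] ⇒ [2, 71, 169]
  GruVI AGTTTCAG/5: at [21, 50, 58, 80, 88, 127, 143] ⇒ [26, 55, 63, 85, 93, 132, 148]
  VbrX ATCATGAC/0: at [12, 30, 39, 159, 194] ⇒ [12, 30, 39, 159, 194]

Pooled cuts: [2, 12, 26, 30, 39, 55, 63, 71, 85, 93, 107, 116, 132, 148, 159, 169, 187, 194]

Fragments:
  2→12: 10 bp
  12→26: 14 bp
  26→30: 4 bp
  30→39: 9 bp
  39→55: 16 bp
  55→63: 8 bp
  63→71: 8 bp
  71→85: 14 bp
  85→93: 8 bp
  93→107: 14 bp
  107→116: 9 bp
  116→132: 16 bp
  132→148: 16 bp
  148→159: 11 bp
  159→169: 10 bp
  169→187: 18 bp
  187→194: 7 bp
  194→2 (wrap): 203-194+2 = 11 bp

[4,7,8,8,8,9,9,10,10,11,11,14,14,14,16,16,16,18]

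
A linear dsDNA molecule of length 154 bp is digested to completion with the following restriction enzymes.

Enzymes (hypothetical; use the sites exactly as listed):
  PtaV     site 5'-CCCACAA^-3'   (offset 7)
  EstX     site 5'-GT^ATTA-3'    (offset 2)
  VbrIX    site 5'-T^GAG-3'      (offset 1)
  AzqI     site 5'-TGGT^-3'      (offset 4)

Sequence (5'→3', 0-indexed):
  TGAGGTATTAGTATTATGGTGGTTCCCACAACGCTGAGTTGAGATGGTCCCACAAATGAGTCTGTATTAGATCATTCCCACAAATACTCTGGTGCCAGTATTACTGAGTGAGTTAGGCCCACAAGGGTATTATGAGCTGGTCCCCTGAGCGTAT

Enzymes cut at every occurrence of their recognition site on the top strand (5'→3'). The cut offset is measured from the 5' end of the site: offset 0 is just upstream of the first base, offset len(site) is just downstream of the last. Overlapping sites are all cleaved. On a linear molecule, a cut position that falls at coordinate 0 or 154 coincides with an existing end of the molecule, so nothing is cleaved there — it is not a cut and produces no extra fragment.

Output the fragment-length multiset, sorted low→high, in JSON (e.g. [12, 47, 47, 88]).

Site scan:
  PtaV (CCCACAA, off=7): starts [24, 48, 76, 117] → cuts [31, 55, 83, 124]
  EstX (GTATTA, off=2): starts [4, 10, 63, 97, 126] → cuts [6, 12, 65, 99, 128]
  VbrIX (TGAG, off=1): starts [0, 34, 39, 56, 104, 108, 132, 145] → cuts [1, 35, 40, 57, 105, 109, 133, 146]
  AzqI (TGGT, off=4): starts [16, 19, 44, 89, 137] → cuts [20, 23, 48, 93, 141]

All cut coordinates (distinct, sorted): [1, 6, 12, 20, 23, 31, 35, 40, 48, 55, 57, 65, 83, 93, 99, 105, 109, 124, 128, 133, 141, 146]

Fragment lengths:
  [0,1): 1 bp
  [1,6): 5 bp
  [6,12): 6 bp
  [12,20): 8 bp
  [20,23): 3 bp
  [23,31): 8 bp
  [31,35): 4 bp
  [35,40): 5 bp
  [40,48): 8 bp
  [48,55): 7 bp
  [55,57): 2 bp
  [57,65): 8 bp
  [65,83): 18 bp
  [83,93): 10 bp
  [93,99): 6 bp
  [99,105): 6 bp
  [105,109): 4 bp
  [109,124): 15 bp
  [124,128): 4 bp
  [128,133): 5 bp
  [133,141): 8 bp
  [141,146): 5 bp
  [146,154): 8 bp

[1,2,3,4,4,4,5,5,5,5,6,6,6,7,8,8,8,8,8,8,10,15,18]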